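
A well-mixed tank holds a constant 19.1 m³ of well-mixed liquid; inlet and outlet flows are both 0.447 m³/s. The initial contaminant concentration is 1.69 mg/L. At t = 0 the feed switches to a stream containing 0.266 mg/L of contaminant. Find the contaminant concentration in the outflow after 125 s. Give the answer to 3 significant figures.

Species balance on the tank: V dC/dt = Q(C_in − C).
Rewrite as dC/dt + C/τ = C_in/τ, τ = V/Q = 42.729 s.
This is linear first-order; C(t) = C_in + (C₀ − C_in) e^(−t/τ).
C(125) = 0.266 + (1.69 − 0.266)·e^(−125/42.729) = 0.266 + (1.4240)·0.053644 = 0.34239 mg/L.

0.342 mg/L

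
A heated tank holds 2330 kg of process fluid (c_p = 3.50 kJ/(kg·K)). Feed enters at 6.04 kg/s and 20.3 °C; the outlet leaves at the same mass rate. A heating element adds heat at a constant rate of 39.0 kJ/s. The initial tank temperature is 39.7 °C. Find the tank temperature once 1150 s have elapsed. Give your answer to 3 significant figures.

23.0 °C

Unsteady energy balance on the tank contents: M c_p dT/dt = ṁ c_p (T_in − T) + 39.0.
τ = M/ṁ = 385.76 s; T_ss = T_in + Q̇/(ṁ c_p) = 20.3 + 39.0/(6.04·3.50) = 22.145 °C.
T approaches T_ss exponentially: T(t) = T_ss + (T₀ − T_ss) e^(−t/τ).
T(1150) = 22.145 + (17.555)·e^(−1150/385.76) = 22.145 + (17.555)·0.050736 = 23.036 °C.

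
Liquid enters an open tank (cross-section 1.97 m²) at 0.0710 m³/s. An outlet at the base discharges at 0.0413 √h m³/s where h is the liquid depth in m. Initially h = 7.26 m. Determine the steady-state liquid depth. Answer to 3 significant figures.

Level balance: A dh/dt = 0.0710 − 0.0413 √h. Setting dh/dt = 0:
Q_in = 0.0413 √h_ss ⇒ √h_ss = 0.0710/0.0413 = 1.7191.
h_ss = 1.7191² = 2.9554 m. (Since h₀ = 7.26 m > h_ss, the level will fall toward this value.)

2.96 m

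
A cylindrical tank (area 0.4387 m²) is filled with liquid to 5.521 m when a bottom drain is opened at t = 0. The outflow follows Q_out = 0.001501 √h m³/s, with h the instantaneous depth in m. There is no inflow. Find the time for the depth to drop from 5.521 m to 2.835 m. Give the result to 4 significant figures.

389.3 s

A dh/dt = −Q_out = −0.001501 √h.
This is separable: 2 d(√h)/dt = −0.001501/A, so √h = √h₀ − (0.001501/(2A)) t.
t = 2A(√h₀ − √h)/0.001501 = 2·0.4387·(√5.521 − √2.835)/0.001501
  = 0.877400 × (2.34968 − 1.68375) / 0.001501 = 389.268 s.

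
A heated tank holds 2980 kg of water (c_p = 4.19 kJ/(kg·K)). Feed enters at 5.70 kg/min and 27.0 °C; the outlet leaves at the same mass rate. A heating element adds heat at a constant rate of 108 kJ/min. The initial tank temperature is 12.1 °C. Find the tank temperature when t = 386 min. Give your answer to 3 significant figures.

Unsteady energy balance on the tank contents: M c_p dT/dt = ṁ c_p (T_in − T) + 108.
Rearrange: dT/dt = (T_ss − T)/τ with τ = M/ṁ = 522.81 min and T_ss = T_in + Q̇/(ṁ c_p) = 31.522 °C.
This is linear first-order; T(t) = T_ss + (T₀ − T_ss) e^(−t/τ).
T(386) = 31.522 + (-19.422)·e^(−386/522.81) = 31.522 + (-19.422)·0.47792 = 22.240 °C.

22.2 °C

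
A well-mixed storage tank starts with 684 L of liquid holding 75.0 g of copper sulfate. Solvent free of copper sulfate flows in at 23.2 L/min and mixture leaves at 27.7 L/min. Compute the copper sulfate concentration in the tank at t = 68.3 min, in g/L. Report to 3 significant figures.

Let m(t) be the amount of copper sulfate. Volume: V(t) = V₀ + (Q_in − Q_out) t = 684 − 4.5000 t; V(68.3) = 376.65 L.
Solute balance: dm/dt = 0 − Q_out C = −Q_out m/V(t).
dm/m = −Q_out dt/(V₀ − 4.5000 t); integrating gives ln(m/m₀) = −(Q_out/(Q_in−Q_out)) ln(V/V₀).
m = m₀ (V₀/V)^(Q_out/(Q_in−Q_out)) = 75.0 × (684/376.65)^(-6.1556) = 1.9057 g.
C = m/V = 1.9057/376.65 = 0.0050595 g/L.

0.00506 g/L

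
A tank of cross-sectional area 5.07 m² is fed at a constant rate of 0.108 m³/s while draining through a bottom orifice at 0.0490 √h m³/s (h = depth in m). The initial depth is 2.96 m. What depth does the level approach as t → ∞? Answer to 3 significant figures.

4.86 m

Mass balance (ρ constant): A dh/dt = Q_in − 0.0490 √h. At steady state dh/dt = 0:
Q_in = 0.0490 √h_ss ⇒ √h_ss = 0.108/0.0490 = 2.2041.
h_ss = 2.2041² = 4.8580 m. (Since h₀ = 2.96 m < h_ss, the level will rise toward this value.)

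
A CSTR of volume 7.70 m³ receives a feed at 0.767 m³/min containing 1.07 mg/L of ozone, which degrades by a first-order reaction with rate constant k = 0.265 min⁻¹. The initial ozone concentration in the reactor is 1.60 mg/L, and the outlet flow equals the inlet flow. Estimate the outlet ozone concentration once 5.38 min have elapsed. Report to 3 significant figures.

0.476 mg/L

Accumulation = in − out − consumed: V dC/dt = Q C_in − Q C − k V C.
This is linear with rate a = Q/V + k = 0.36461 min⁻¹.
C_ss = Q C_in/(Q + kV) = 0.29232 mg/L; C(t) = C_ss + (C₀ − C_ss) e^(−a t).
C(5.38) = 0.29232 + (1.3077)·e^(−0.36461·5.38) = 0.29232 + (1.3077)·0.14063 = 0.47622 mg/L.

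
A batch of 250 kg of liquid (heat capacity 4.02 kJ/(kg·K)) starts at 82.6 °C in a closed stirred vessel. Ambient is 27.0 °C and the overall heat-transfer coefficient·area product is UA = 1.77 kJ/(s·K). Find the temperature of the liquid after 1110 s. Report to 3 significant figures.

First-law balance (no shaft work): M c_p dT/dt = −UA(T − T_amb).
dT/dt = (T_ss − T)/τ with T_ss = T_amb = 27.000 °C, τ = M c_p/UA = 250·4.02/1.77 = 567.80 s.
Integrating: T(t) = T_ss + (T₀ − T_ss) e^(−t/τ).
T(1110) = 27.000 + (55.600)·0.14158 = 34.872 °C.

34.9 °C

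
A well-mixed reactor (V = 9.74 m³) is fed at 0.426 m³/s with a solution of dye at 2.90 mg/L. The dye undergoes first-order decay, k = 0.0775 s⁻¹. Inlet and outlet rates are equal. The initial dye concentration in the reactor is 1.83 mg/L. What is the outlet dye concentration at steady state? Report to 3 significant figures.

Accumulation = in − out − consumed: V dC/dt = Q C_in − Q C − k V C.
Steady state (dC/dt = 0): C_ss = Q C_in/(Q + kV) = C_in/(1 + kV/Q).
C_ss = 0.426·2.90/(0.426 + 0.0775·9.74) = 1.2354/1.1808 = 1.0462 mg/L.

1.05 mg/L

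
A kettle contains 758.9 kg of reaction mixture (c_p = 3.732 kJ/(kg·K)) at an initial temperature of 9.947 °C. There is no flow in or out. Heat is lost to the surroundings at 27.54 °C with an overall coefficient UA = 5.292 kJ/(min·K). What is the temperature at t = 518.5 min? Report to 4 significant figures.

20.86 °C

Lumped-capacitance energy balance: M c_p dT/dt = UA(T_amb − T).
dT/dt = (T_ss − T)/τ with T_ss = T_amb = 27.5400 °C, τ = M c_p/UA = 758.9·3.732/5.292 = 535.188 min.
Integrating: T(t) = T_ss + (T₀ − T_ss) e^(−t/τ).
T(518.5) = 27.5400 + (-17.5930)·0.379531 = 20.8629 °C.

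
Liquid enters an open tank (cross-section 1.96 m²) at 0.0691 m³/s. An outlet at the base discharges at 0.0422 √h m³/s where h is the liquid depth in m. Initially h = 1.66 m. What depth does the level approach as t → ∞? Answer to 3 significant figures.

2.68 m

Mass balance (ρ constant): A dh/dt = Q_in − 0.0422 √h. At steady state dh/dt = 0:
Q_in = 0.0422 √h_ss ⇒ √h_ss = 0.0691/0.0422 = 1.6374.
h_ss = 1.6374² = 2.6812 m. (Since h₀ = 1.66 m < h_ss, the level will rise toward this value.)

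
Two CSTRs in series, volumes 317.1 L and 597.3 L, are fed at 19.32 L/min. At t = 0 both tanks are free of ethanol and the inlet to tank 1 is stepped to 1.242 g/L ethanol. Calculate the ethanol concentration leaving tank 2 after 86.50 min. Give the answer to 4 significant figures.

Each tank obeys Vᵢ dCᵢ/dt = Q(Cᵢ₋₁ − Cᵢ), so τᵢ = Vᵢ/Q.
τ₁ = 317.1/19.32 = 16.4130 min; τ₂ = 597.3/19.32 = 30.9161 min.
Solving the cascade with C₁(0)=C₂(0)=0 gives C₂(t) = C_in[1 − (τ₁ e^(−t/τ₁) − τ₂ e^(−t/τ₂))/(τ₁ − τ₂)].
At t = 86.50: e^(−t/τ₁) = 0.00514259, e^(−t/τ₂) = 0.0609385.
C₂ = 1.242·[1 − (16.4130·0.00514259 − 30.9161·0.0609385)/(-14.5031)] = 1.242·0.875918 = 1.08789 g/L.

1.088 g/L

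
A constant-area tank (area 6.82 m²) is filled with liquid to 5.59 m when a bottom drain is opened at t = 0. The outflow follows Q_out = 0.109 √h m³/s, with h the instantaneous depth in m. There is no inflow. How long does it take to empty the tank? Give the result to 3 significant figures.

A dh/dt = −Q_out = −0.109 √h.
Separate and integrate: 2(√h − √h₀) = −(0.109/A) t.
Tank is empty when √h = 0: t_empty = 2A√h₀/0.109.
t_empty = 2·6.82·√5.59/0.109 = 13.640·2.3643/0.109 = 295.87 s.

296 s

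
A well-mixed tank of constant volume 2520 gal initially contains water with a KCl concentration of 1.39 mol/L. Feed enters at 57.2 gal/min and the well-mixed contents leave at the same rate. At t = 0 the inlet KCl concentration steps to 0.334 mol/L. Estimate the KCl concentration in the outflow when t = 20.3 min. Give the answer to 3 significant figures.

1.00 mol/L

Species balance on the tank: V dC/dt = Q(C_in − C).
Rewrite as dC/dt + C/τ = C_in/τ, τ = V/Q = 44.056 min.
Integrating: C(t) = C_in + (C₀ − C_in) e^(−t/τ).
C(20.3) = 0.334 + (1.39 − 0.334)·e^(−20.3/44.056) = 0.334 + (1.0560)·0.63079 = 1.0001 mol/L.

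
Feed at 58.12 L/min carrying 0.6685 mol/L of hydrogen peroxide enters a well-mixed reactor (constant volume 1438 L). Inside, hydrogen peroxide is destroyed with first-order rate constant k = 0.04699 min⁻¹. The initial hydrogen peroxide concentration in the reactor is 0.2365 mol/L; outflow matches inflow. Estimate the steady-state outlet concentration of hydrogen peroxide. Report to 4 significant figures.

0.3091 mol/L

V dC/dt = Q(C_in − C) − k V C.
Steady state (dC/dt = 0): C_ss = Q C_in/(Q + kV) = C_in/(1 + kV/Q).
C_ss = 58.12·0.6685/(58.12 + 0.04699·1438) = 38.8532/125.692 = 0.309115 mol/L.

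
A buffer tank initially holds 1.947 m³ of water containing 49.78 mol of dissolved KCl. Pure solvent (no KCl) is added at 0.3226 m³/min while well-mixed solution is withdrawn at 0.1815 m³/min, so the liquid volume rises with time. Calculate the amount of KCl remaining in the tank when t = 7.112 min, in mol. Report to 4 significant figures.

29.16 mol

Let m(t) be the amount of KCl. Volume: V(t) = V₀ + (Q_in − Q_out) t = 1.947 + 0.141100 t; V(7.112) = 2.95050 m³.
Species balance (pure solvent in): dm/dt = −Q_out · m/V(t).
dm/m = −Q_out dt/(V₀ + 0.141100 t); integrating gives ln(m/m₀) = −(Q_out/(Q_in−Q_out)) ln(V/V₀).
m = m₀ (V₀/V)^(Q_out/(Q_in−Q_out)) = 49.78 × (1.947/2.95050)^(1.28632) = 29.1632 mol.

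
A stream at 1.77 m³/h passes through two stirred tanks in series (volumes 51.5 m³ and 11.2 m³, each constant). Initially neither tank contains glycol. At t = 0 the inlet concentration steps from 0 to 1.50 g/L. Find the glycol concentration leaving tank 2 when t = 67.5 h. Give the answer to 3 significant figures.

1.31 g/L

Each tank obeys Vᵢ dCᵢ/dt = Q(Cᵢ₋₁ − Cᵢ), so τᵢ = Vᵢ/Q.
τ₁ = 51.5/1.77 = 29.096 h; τ₂ = 11.2/1.77 = 6.3277 h.
Solving the cascade with C₁(0)=C₂(0)=0 gives C₂(t) = C_in[1 − (τ₁ e^(−t/τ₁) − τ₂ e^(−t/τ₂))/(τ₁ − τ₂)].
At t = 67.5: e^(−t/τ₁) = 0.098283, e^(−t/τ₂) = 2.3292e-05.
C₂ = 1.50·[1 − (29.096·0.098283 − 6.3277·2.3292e-05)/(22.768)] = 1.50·0.87441 = 1.3116 g/L.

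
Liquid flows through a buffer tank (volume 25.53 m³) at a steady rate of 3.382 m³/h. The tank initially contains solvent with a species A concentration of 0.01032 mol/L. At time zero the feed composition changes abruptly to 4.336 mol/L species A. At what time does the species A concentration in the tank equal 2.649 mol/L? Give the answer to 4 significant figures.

Species balance: V dC/dt = Q(C_in − C) ⇒ τ = V/Q = 7.54879 h.
C(t) = C_in + (C₀ − C_in) e^(−t/τ). Set C = 2.649 and solve for t:
e^(−t/τ) = (C − C_in)/(C₀ − C_in) = (2.649 − 4.336)/(0.01032 − 4.336) = 0.389996
t = −τ ln(…) = 7.54879 × 0.941618 = 7.10807 h.

7.108 h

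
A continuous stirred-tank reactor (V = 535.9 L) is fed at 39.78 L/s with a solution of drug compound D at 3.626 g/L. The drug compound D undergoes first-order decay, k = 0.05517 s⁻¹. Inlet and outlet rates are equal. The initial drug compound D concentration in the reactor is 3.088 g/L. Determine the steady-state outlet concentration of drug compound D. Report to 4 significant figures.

Species balance: V dC/dt = Q C_in − Q C − k V C.
At steady state: 0 = Q C_in − (Q + kV) C_ss, so C_ss = Q C_in/(Q + kV).
C_ss = 39.78·3.626/(39.78 + 0.05517·535.9) = 144.242/69.3456 = 2.08005 g/L.

2.080 g/L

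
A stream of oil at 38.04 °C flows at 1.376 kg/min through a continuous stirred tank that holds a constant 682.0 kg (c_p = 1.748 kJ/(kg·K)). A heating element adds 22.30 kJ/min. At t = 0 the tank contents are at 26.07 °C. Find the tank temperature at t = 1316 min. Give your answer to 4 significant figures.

First-law balance (no shaft work): M c_p dT/dt = ṁ c_p (T_in − T) + 22.30.
τ = M/ṁ = 495.640 min; T_ss = T_in + Q̇/(ṁ c_p) = 38.04 + 22.30/(1.376·1.748) = 47.3114 °C.
Solution: T(t) = T_ss + (T₀ − T_ss) e^(−t/τ).
T(1316) = 47.3114 + (-21.2414)·e^(−1316/495.640) = 47.3114 + (-21.2414)·0.0702879 = 45.8184 °C.

45.82 °C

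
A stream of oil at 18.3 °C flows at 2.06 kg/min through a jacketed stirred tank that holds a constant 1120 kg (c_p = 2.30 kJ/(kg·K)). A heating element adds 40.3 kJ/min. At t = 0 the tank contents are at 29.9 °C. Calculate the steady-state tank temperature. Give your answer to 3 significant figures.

Unsteady energy balance on the tank contents: M c_p dT/dt = ṁ c_p (T_in − T) + 40.3.
At steady state dT/dt = 0 ⇒ T_ss = T_in + Q̇/(ṁ c_p) = 18.3 + 40.3/(2.06·2.30) = 26.806 °C.

26.8 °C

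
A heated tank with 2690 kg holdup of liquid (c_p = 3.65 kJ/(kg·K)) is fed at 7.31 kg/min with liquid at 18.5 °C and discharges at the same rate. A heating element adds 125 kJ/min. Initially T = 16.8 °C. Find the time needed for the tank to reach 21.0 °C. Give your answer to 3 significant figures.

395 min

M c_p dT/dt = ṁ c_p (T_in − T) + Q̇.
τ = M/ṁ = 367.99 min; T_ss = T_in + Q̇/(ṁ c_p) = 23.185 °C.
T(t) = T_ss + (T₀ − T_ss) e^(−t/τ). Set T = 21.0:
e^(−t/τ) = (21.0 − 23.185)/(16.8 − 23.185) = 0.34220
t = −367.99 · ln(0.34220) = 394.62 min.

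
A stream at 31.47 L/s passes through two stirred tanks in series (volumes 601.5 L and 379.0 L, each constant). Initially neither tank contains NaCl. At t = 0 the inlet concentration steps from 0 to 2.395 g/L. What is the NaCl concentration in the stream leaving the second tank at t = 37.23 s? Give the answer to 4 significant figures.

Species balance on tank i: dCᵢ/dt = (Cᵢ₋₁ − Cᵢ)/τᵢ with τᵢ = Vᵢ/Q.
τ₁ = 601.5/31.47 = 19.1134 s; τ₂ = 379.0/31.47 = 12.0432 s.
Tank 1: C₁ = C_in(1 − e^(−t/τ₁)). Tank 2 (τ₁ ≠ τ₂): C₂ = C_in[1 − (τ₁ e^(−t/τ₁) − τ₂ e^(−t/τ₂))/(τ₁ − τ₂)].
At t = 37.23: e^(−t/τ₁) = 0.142581, e^(−t/τ₂) = 0.0454398.
C₂ = 2.395·[1 − (19.1134·0.142581 − 12.0432·0.0454398)/(7.07023)] = 2.395·0.691951 = 1.65722 g/L.

1.657 g/L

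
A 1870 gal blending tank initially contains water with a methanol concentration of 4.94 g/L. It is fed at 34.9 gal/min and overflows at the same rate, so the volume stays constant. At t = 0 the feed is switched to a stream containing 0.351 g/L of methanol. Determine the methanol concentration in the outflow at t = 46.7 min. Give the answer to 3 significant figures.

2.27 g/L

Mass balance on the solute (V constant): V dC/dt = Q(C_in − C).
Rewrite as dC/dt + C/τ = C_in/τ, τ = V/Q = 53.582 min.
This is linear first-order; C(t) = C_in + (C₀ − C_in) e^(−t/τ).
C(46.7) = 0.351 + (4.94 − 0.351)·e^(−46.7/53.582) = 0.351 + (4.5890)·0.41830 = 2.2706 g/L.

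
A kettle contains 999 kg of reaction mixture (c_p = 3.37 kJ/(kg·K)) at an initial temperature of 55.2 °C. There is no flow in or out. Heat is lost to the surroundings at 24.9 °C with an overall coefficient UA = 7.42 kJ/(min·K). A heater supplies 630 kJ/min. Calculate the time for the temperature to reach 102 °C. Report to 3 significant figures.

M c_p dT/dt = −UA(T − T_amb) + Q̇.
τ = M c_p/UA = 453.72 min; T_ss = T_amb + Q̇/UA = 24.9 + 630/7.42 = 109.81 °C.
T(t) = T_ss + (T₀ − T_ss)e^(−t/τ); set T = 102:
t = −τ ln[(T − T_ss)/(T₀ − T_ss)] = −453.72 · ln(0.14295) = 882.62 min.

883 min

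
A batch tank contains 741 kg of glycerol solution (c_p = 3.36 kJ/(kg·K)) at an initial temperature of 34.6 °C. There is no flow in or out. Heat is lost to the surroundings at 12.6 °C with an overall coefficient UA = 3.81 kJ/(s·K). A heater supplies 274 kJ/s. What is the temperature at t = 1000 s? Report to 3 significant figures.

73.7 °C

Heat balance on the well-mixed liquid: M c_p dT/dt = −UA(T − T_amb) + Q̇.
dT/dt = (T_ss − T)/τ with T_ss = T_amb + Q̇/UA = 12.6 + 274/3.81 = 84.516 °C, τ = M c_p/UA = 741·3.36/3.81 = 653.48 s.
Solution: T(t) = T_ss + (T₀ − T_ss) e^(−t/τ).
T(1000) = 84.516 + (-49.916)·0.21648 = 73.710 °C.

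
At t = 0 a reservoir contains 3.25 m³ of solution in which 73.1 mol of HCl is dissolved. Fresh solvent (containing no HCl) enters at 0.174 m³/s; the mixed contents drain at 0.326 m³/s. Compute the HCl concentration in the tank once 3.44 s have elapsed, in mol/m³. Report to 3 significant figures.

18.4 mol/m³

Let m(t) be the amount of HCl. Volume: V(t) = V₀ + (Q_in − Q_out) t = 3.25 − 0.15200 t; V(3.44) = 2.7271 m³.
Solute balance: dm/dt = 0 − Q_out C = −Q_out m/V(t).
dm/m = −Q_out dt/(V₀ − 0.15200 t); integrating gives ln(m/m₀) = −(Q_out/(Q_in−Q_out)) ln(V/V₀).
m = m₀ (V₀/V)^(Q_out/(Q_in−Q_out)) = 73.1 × (3.25/2.7271)^(-2.1447) = 50.180 mol.
C = m/V = 50.180/2.7271 = 18.400 mol/m³.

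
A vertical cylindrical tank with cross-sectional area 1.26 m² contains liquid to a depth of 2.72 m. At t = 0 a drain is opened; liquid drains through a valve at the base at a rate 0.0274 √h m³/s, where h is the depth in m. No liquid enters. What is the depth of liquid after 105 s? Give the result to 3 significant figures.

With no inflow, A dh/dt = −0.0274 √h.
∫ h^(−1/2) dh = −(0.0274/A) ∫ dt, giving 2√h = 2√h₀ − (0.0274/A) t.
√h = √2.72 − 0.0274·105/(2·1.26) = 1.6492 − 1.1417 = 0.50758.
h = 0.50758² = 0.25763 m.

0.258 m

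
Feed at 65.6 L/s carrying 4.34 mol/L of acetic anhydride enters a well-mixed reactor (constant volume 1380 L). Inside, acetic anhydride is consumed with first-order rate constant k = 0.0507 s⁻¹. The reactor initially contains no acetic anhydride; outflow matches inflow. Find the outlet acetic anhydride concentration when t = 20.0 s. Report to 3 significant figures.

Accumulation = in − out − consumed: V dC/dt = Q C_in − Q C − k V C.
This is linear with rate a = Q/V + k = 0.098236 s⁻¹.
C_ss = Q C_in/(Q + kV) = 2.1001 mol/L; C(t) = C_ss + (C₀ − C_ss) e^(−a t).
C(20.0) = 2.1001 + (-2.1001)·e^(−0.098236·20.0) = 2.1001 + (-2.1001)·0.14019 = 1.8057 mol/L.

1.81 mol/L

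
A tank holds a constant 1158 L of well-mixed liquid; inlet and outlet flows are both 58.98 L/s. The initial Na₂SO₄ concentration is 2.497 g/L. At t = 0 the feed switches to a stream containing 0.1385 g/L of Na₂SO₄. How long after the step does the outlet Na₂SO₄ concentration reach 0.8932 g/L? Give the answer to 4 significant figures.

22.37 s

Accumulation = in − out for the solute gives V dC/dt = Q(C_in − C), so τ = V/Q = 19.6338 s.
C(t) = C_in + (C₀ − C_in) e^(−t/τ). Set C = 0.8932 and solve for t:
e^(−t/τ) = (C − C_in)/(C₀ − C_in) = (0.8932 − 0.1385)/(2.497 − 0.1385) = 0.319992
t = −τ ln(…) = 19.6338 × 1.13946 = 22.3719 s.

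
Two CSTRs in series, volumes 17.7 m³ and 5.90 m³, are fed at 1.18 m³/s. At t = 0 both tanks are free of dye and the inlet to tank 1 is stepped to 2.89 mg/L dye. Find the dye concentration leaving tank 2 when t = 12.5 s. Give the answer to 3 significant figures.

Each tank obeys Vᵢ dCᵢ/dt = Q(Cᵢ₋₁ − Cᵢ), so τᵢ = Vᵢ/Q.
τ₁ = 17.7/1.18 = 15.000 s; τ₂ = 5.90/1.18 = 5.0000 s.
Solving the cascade with C₁(0)=C₂(0)=0 gives C₂(t) = C_in[1 − (τ₁ e^(−t/τ₁) − τ₂ e^(−t/τ₂))/(τ₁ − τ₂)].
At t = 12.5: e^(−t/τ₁) = 0.43460, e^(−t/τ₂) = 0.082085.
C₂ = 2.89·[1 − (15.000·0.43460 − 5.0000·0.082085)/(10.000)] = 2.89·0.38915 = 1.1246 mg/L.

1.12 mg/L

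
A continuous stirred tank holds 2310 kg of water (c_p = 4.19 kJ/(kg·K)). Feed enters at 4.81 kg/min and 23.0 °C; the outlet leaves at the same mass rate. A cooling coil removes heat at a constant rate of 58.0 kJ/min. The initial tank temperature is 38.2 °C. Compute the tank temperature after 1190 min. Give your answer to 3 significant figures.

21.6 °C

Energy balance: M c_p dT/dt = ṁ c_p (T_in − T) − 58.0.
τ = M/ṁ = 480.25 min; T_ss = T_in − Q̇/(ṁ c_p) = 23.0 − 58.0/(4.81·4.19) = 20.122 °C.
Solution: T(t) = T_ss + (T₀ − T_ss) e^(−t/τ).
T(1190) = 20.122 + (18.078)·e^(−1190/480.25) = 20.122 + (18.078)·0.083921 = 21.639 °C.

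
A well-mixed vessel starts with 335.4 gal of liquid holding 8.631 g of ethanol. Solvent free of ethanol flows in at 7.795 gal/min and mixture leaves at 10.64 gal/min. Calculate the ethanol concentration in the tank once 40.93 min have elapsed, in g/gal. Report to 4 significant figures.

Let m(t) be the amount of ethanol. Volume: V(t) = V₀ + (Q_in − Q_out) t = 335.4 − 2.84500 t; V(40.93) = 218.954 gal.
Solute balance: dm/dt = 0 − Q_out C = −Q_out m/V(t).
dm/m = −Q_out dt/(V₀ − 2.84500 t); integrating gives ln(m/m₀) = −(Q_out/(Q_in−Q_out)) ln(V/V₀).
m = m₀ (V₀/V)^(Q_out/(Q_in−Q_out)) = 8.631 × (335.4/218.954)^(-3.73989) = 1.75144 g.
C = m/V = 1.75144/218.954 = 0.00799913 g/gal.

0.007999 g/gal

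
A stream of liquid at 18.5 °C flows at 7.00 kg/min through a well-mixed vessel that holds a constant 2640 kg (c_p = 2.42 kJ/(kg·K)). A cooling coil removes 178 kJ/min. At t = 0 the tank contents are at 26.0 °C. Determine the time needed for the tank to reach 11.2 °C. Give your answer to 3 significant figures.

651 min

Heat balance on the well-mixed liquid: M c_p dT/dt = ṁ c_p (T_in − T) − 178.
τ = M/ṁ = 377.14 min; T_ss = T_in − Q̇/(ṁ c_p) = 7.9923 °C.
T(t) = T_ss + (T₀ − T_ss) e^(−t/τ). Set T = 11.2:
e^(−t/τ) = (11.2 − 7.9923)/(26.0 − 7.9923) = 0.17813
t = −377.14 · ln(0.17813) = 650.67 min.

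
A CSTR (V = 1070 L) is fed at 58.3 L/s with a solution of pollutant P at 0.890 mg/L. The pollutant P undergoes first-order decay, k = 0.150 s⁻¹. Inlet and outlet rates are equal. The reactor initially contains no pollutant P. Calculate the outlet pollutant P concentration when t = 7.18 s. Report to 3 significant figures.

0.183 mg/L

Accumulation = in − out − consumed: V dC/dt = Q C_in − Q C − k V C.
This is linear with rate a = Q/V + k = 0.20449 s⁻¹.
C_ss = Q C_in/(Q + kV) = 0.23714 mg/L; C(t) = C_ss + (C₀ − C_ss) e^(−a t).
C(7.18) = 0.23714 + (-0.23714)·e^(−0.20449·7.18) = 0.23714 + (-0.23714)·0.23034 = 0.18252 mg/L.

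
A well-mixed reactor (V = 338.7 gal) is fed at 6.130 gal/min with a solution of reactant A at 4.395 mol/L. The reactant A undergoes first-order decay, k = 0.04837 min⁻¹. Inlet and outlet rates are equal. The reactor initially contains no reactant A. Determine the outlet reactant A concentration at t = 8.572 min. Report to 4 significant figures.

0.5198 mol/L

Accumulation = in − out − consumed: V dC/dt = Q C_in − Q C − k V C.
dC/dt = (Q/V) C_in − (Q/V + k) C; effective rate a = Q/V + k = 0.0180986 + 0.04837 = 0.0664686 min⁻¹.
C_ss = Q C_in/(Q + kV) = 1.19671 mol/L; C(t) = C_ss + (C₀ − C_ss) e^(−a t).
C(8.572) = 1.19671 + (-1.19671)·e^(−0.0664686·8.572) = 1.19671 + (-1.19671)·0.565656 = 0.519782 mol/L.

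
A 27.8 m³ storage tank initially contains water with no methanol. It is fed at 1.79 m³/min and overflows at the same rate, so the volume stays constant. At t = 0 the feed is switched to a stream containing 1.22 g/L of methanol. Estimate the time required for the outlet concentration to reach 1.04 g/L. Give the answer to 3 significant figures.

Species balance on the tank: V dC/dt = Q(C_in − C), so τ = V/Q = 15.531 min.
C(t) = C_in + (C₀ − C_in) e^(−t/τ). Set C = 1.04 and solve for t:
e^(−t/τ) = (C − C_in)/(C₀ − C_in) = (1.04 − 1.22)/(0 − 1.22) = 0.14754
t = −τ ln(…) = 15.531 × 1.9136 = 29.720 min.

29.7 min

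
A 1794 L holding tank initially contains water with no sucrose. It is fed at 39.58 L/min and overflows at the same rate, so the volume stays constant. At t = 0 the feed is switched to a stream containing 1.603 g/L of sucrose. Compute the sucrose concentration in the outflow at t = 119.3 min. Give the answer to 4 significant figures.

1.488 g/L

Species balance on the tank: V dC/dt = Q(C_in − C).
Time constant τ = V/Q = 1794/39.58 = 45.3259 min.
Solution: C(t) = C_in + (C₀ − C_in) e^(−t/τ).
C(119.3) = 1.603 + (0 − 1.603)·e^(−119.3/45.3259) = 1.603 + (-1.60300)·0.0719310 = 1.48769 g/L.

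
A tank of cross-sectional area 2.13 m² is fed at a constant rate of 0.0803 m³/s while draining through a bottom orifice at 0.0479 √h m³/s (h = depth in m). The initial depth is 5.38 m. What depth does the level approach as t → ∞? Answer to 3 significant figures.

2.81 m

A dh/dt = Q_in − 0.0479 √h. Steady state requires inflow = outflow:
Q_in = 0.0479 √h_ss ⇒ √h_ss = 0.0803/0.0479 = 1.6764.
h_ss = 1.6764² = 2.8103 m. (Since h₀ = 5.38 m > h_ss, the level will fall toward this value.)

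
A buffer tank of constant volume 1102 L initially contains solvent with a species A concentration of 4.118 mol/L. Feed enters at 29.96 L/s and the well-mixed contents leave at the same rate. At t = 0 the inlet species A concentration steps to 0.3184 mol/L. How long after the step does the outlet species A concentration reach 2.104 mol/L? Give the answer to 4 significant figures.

27.78 s

Species balance: V dC/dt = Q(C_in − C) ⇒ τ = V/Q = 36.7824 s.
C(t) = C_in + (C₀ − C_in) e^(−t/τ). Set C = 2.104 and solve for t:
e^(−t/τ) = (C − C_in)/(C₀ − C_in) = (2.104 − 0.3184)/(4.118 − 0.3184) = 0.469944
t = −τ ln(…) = 36.7824 × 0.755141 = 27.7759 s.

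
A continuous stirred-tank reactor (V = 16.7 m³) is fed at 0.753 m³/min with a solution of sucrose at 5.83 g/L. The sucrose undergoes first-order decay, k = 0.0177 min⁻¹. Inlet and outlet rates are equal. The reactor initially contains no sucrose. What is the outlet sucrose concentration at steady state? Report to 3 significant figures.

Species balance: V dC/dt = Q C_in − Q C − k V C.
Steady state (dC/dt = 0): C_ss = Q C_in/(Q + kV) = C_in/(1 + kV/Q).
C_ss = 0.753·5.83/(0.753 + 0.0177·16.7) = 4.3900/1.0486 = 4.1866 g/L.

4.19 g/L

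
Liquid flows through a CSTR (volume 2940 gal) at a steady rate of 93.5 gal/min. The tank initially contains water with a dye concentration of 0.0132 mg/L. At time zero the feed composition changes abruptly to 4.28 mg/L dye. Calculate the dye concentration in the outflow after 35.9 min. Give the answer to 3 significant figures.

Unsteady species balance (constant V, well mixed): V dC/dt = Q(C_in − C).
Time constant τ = V/Q = 2940/93.5 = 31.444 min.
Solution: C(t) = C_in + (C₀ − C_in) e^(−t/τ).
C(35.9) = 4.28 + (0.0132 − 4.28)·e^(−35.9/31.444) = 4.28 + (-4.2668)·0.31927 = 2.9177 mg/L.

2.92 mg/L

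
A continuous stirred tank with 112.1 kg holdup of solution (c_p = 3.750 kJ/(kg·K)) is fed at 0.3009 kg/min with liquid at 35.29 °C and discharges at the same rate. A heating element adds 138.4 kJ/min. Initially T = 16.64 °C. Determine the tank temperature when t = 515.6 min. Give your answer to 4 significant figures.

M c_p dT/dt = ṁ c_p (T_in − T) + Q̇.
Rearrange: dT/dt = (T_ss − T)/τ with τ = M/ṁ = 372.549 min and T_ss = T_in + Q̇/(ṁ c_p) = 157.944 °C.
Solution: T(t) = T_ss + (T₀ − T_ss) e^(−t/τ).
T(515.6) = 157.944 + (-141.304)·e^(−515.6/372.549) = 157.944 + (-141.304)·0.250580 = 122.536 °C.

122.5 °C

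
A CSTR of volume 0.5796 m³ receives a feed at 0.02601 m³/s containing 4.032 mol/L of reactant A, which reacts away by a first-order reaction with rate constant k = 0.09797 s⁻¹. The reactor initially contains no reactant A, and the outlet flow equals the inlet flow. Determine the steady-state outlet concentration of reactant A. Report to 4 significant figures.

Accumulation = in − out − consumed: V dC/dt = Q C_in − Q C − k V C.
At steady state: 0 = Q C_in − (Q + kV) C_ss, so C_ss = Q C_in/(Q + kV).
C_ss = 0.02601·4.032/(0.02601 + 0.09797·0.5796) = 0.104872/0.0827934 = 1.26667 mol/L.

1.267 mol/L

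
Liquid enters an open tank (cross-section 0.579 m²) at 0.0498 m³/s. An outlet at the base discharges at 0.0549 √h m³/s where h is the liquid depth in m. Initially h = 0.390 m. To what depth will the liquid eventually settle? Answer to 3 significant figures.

A dh/dt = Q_in − 0.0549 √h. Steady state requires inflow = outflow:
Q_in = 0.0549 √h_ss ⇒ √h_ss = 0.0498/0.0549 = 0.90710.
h_ss = 0.90710² = 0.82284 m. (Since h₀ = 0.390 m < h_ss, the level will rise toward this value.)

0.823 m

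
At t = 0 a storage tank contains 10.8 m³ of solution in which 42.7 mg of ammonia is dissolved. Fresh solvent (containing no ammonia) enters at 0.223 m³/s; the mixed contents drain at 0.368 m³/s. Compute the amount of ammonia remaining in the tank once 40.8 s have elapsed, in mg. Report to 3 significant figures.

Total volume: dV/dt = Q_in − Q_out = -0.14500 m³/s, so V(t) = 10.8 − 0.14500 t and V(40.8) = 4.8840 m³.
Solute balance: dm/dt = 0 − Q_out C = −Q_out m/V(t).
dm/m = −Q_out dt/(V₀ − 0.14500 t); integrating gives ln(m/m₀) = −(Q_out/(Q_in−Q_out)) ln(V/V₀).
m = m₀ (V₀/V)^(Q_out/(Q_in−Q_out)) = 42.7 × (10.8/4.8840)^(-2.5379) = 5.6982 mg.

5.70 mg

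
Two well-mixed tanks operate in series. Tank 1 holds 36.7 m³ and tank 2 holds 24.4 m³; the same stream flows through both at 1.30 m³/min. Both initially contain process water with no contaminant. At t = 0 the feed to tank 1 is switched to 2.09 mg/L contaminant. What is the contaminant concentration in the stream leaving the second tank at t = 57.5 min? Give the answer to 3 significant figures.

1.47 mg/L

Each tank obeys Vᵢ dCᵢ/dt = Q(Cᵢ₋₁ − Cᵢ), so τᵢ = Vᵢ/Q.
τ₁ = 36.7/1.30 = 28.231 min; τ₂ = 24.4/1.30 = 18.769 min.
Tank 1: C₁ = C_in(1 − e^(−t/τ₁)). Tank 2 (τ₁ ≠ τ₂): C₂ = C_in[1 − (τ₁ e^(−t/τ₁) − τ₂ e^(−t/τ₂))/(τ₁ − τ₂)].
At t = 57.5: e^(−t/τ₁) = 0.13045, e^(−t/τ₂) = 0.046723.
C₂ = 2.09·[1 − (28.231·0.13045 − 18.769·0.046723)/(9.4615)] = 2.09·0.70346 = 1.4702 mg/L.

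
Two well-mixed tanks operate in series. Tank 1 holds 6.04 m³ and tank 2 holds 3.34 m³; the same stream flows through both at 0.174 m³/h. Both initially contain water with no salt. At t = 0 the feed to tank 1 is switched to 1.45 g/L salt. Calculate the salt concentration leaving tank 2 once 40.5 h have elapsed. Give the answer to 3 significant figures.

0.657 g/L

Time constants: τᵢ = Vᵢ/Q for each well-mixed tank.
τ₁ = 6.04/0.174 = 34.713 h; τ₂ = 3.34/0.174 = 19.195 h.
Tank 1: C₁ = C_in(1 − e^(−t/τ₁)). Tank 2 (τ₁ ≠ τ₂): C₂ = C_in[1 − (τ₁ e^(−t/τ₁) − τ₂ e^(−t/τ₂))/(τ₁ − τ₂)].
At t = 40.5: e^(−t/τ₁) = 0.31139, e^(−t/τ₂) = 0.12125.
C₂ = 1.45·[1 − (34.713·0.31139 − 19.195·0.12125)/(15.517)] = 1.45·0.45341 = 0.65745 g/L.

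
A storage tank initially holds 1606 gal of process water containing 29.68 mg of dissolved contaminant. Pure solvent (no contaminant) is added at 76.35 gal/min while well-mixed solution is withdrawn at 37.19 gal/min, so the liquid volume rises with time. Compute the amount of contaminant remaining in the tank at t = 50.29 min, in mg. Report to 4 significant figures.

13.88 mg

Let m(t) be the amount of contaminant. Volume: V(t) = V₀ + (Q_in − Q_out) t = 1606 + 39.1600 t; V(50.29) = 3575.36 gal.
Species balance (pure solvent in): dm/dt = −Q_out · m/V(t).
dm/m = −Q_out dt/(V₀ + 39.1600 t); integrating gives ln(m/m₀) = −(Q_out/(Q_in−Q_out)) ln(V/V₀).
m = m₀ (V₀/V)^(Q_out/(Q_in−Q_out)) = 29.68 × (1606/3575.36)^(0.949694) = 13.8795 mg.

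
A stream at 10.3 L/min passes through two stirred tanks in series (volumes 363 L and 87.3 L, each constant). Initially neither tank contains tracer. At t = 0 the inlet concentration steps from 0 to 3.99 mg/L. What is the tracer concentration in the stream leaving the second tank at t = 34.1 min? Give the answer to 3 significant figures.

2.02 mg/L

Species balance on tank i: dCᵢ/dt = (Cᵢ₋₁ − Cᵢ)/τᵢ with τᵢ = Vᵢ/Q.
τ₁ = 363/10.3 = 35.243 min; τ₂ = 87.3/10.3 = 8.4757 min.
Tank 1: C₁ = C_in(1 − e^(−t/τ₁)). Tank 2 (τ₁ ≠ τ₂): C₂ = C_in[1 − (τ₁ e^(−t/τ₁) − τ₂ e^(−t/τ₂))/(τ₁ − τ₂)].
At t = 34.1: e^(−t/τ₁) = 0.38000, e^(−t/τ₂) = 0.017895.
C₂ = 3.99·[1 − (35.243·0.38000 − 8.4757·0.017895)/(26.767)] = 3.99·0.50534 = 2.0163 mg/L.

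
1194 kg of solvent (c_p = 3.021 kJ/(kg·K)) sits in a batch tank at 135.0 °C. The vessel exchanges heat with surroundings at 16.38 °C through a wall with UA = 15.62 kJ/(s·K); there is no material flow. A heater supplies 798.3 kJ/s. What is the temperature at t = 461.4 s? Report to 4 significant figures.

76.64 °C

Unsteady energy balance on the tank contents: M c_p dT/dt = −UA(T − T_amb) + Q̇.
dT/dt = (T_ss − T)/τ with T_ss = T_amb + Q̇/UA = 16.38 + 798.3/15.62 = 67.4876 °C, τ = M c_p/UA = 1194·3.021/15.62 = 230.927 s.
Solution: T(t) = T_ss + (T₀ − T_ss) e^(−t/τ).
T(461.4) = 67.4876 + (67.5124)·0.135601 = 76.6423 °C.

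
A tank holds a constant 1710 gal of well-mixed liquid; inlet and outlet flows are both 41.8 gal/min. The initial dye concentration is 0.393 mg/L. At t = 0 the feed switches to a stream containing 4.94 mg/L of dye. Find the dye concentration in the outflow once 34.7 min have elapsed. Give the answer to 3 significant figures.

2.99 mg/L

Transient balance on the dissolved component: V dC/dt = Q(C_in − C).
Time constant τ = V/Q = 1710/41.8 = 40.909 min.
This is linear first-order; C(t) = C_in + (C₀ − C_in) e^(−t/τ).
C(34.7) = 4.94 + (0.393 − 4.94)·e^(−34.7/40.909) = 4.94 + (-4.5470)·0.42818 = 2.9931 mg/L.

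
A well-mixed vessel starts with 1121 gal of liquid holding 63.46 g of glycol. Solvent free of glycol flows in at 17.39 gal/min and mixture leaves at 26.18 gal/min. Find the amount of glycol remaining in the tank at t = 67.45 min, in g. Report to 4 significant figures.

Let m(t) be the amount of glycol. Volume: V(t) = V₀ + (Q_in − Q_out) t = 1121 − 8.79000 t; V(67.45) = 528.115 gal.
Species balance (pure solvent in): dm/dt = −Q_out · m/V(t).
dm/m = −Q_out dt/(V₀ − 8.79000 t); integrating gives ln(m/m₀) = −(Q_out/(Q_in−Q_out)) ln(V/V₀).
m = m₀ (V₀/V)^(Q_out/(Q_in−Q_out)) = 63.46 × (1121/528.115)^(-2.97838) = 6.74424 g.

6.744 g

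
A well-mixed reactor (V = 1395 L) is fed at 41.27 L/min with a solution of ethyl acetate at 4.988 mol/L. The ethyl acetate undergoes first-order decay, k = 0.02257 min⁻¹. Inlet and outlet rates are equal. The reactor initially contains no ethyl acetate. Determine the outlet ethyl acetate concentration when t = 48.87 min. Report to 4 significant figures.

Accumulation = in − out − consumed: V dC/dt = Q C_in − Q C − k V C.
dC/dt = (Q/V) C_in − (Q/V + k) C; effective rate a = Q/V + k = 0.0295842 + 0.02257 = 0.0521542 min⁻¹.
C_ss = Q C_in/(Q + kV) = 2.82942 mol/L; C(t) = C_ss + (C₀ − C_ss) e^(−a t).
C(48.87) = 2.82942 + (-2.82942)·e^(−0.0521542·48.87) = 2.82942 + (-2.82942)·0.0781772 = 2.60822 mol/L.

2.608 mol/L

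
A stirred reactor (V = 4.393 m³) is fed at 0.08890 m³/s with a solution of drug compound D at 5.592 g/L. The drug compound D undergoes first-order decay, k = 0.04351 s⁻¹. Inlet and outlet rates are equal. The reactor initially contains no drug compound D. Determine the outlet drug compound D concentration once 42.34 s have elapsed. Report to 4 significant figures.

Species balance: V dC/dt = Q C_in − Q C − k V C.
This is linear with rate a = Q/V + k = 0.0637467 s⁻¹.
C_ss = Q C_in/(Q + kV) = 1.77521 g/L; C(t) = C_ss + (C₀ − C_ss) e^(−a t).
C(42.34) = 1.77521 + (-1.77521)·e^(−0.0637467·42.34) = 1.77521 + (-1.77521)·0.0672703 = 1.65579 g/L.

1.656 g/L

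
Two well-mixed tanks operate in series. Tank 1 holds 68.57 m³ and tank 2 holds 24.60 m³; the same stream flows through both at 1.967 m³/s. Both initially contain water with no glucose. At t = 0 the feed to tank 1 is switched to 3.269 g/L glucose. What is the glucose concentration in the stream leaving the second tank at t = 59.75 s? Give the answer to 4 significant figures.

2.366 g/L

Each tank obeys Vᵢ dCᵢ/dt = Q(Cᵢ₋₁ − Cᵢ), so τᵢ = Vᵢ/Q.
τ₁ = 68.57/1.967 = 34.8602 s; τ₂ = 24.60/1.967 = 12.5064 s.
Solving the cascade with C₁(0)=C₂(0)=0 gives C₂(t) = C_in[1 − (τ₁ e^(−t/τ₁) − τ₂ e^(−t/τ₂))/(τ₁ − τ₂)].
At t = 59.75: e^(−t/τ₁) = 0.180146, e^(−t/τ₂) = 0.00841642.
C₂ = 3.269·[1 − (34.8602·0.180146 − 12.5064·0.00841642)/(22.3538)] = 3.269·0.723777 = 2.36603 g/L.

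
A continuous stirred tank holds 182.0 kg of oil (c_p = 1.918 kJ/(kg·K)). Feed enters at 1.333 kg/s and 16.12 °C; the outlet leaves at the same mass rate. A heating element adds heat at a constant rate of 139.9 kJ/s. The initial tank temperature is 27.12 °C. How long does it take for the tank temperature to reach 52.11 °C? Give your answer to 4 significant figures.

115.7 s

M c_p dT/dt = ṁ c_p (T_in − T) + Q̇.
τ = M/ṁ = 136.534 s; T_ss = T_in + Q̇/(ṁ c_p) = 70.8391 °C.
T(t) = T_ss + (T₀ − T_ss) e^(−t/τ). Set T = 52.11:
e^(−t/τ) = (52.11 − 70.8391)/(27.12 − 70.8391) = 0.428396
t = −136.534 · ln(0.428396) = 115.741 s.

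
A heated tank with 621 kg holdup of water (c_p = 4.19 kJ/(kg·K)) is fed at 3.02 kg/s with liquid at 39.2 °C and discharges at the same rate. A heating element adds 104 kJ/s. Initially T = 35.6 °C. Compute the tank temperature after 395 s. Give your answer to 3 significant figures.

Heat balance on the well-mixed liquid: M c_p dT/dt = ṁ c_p (T_in − T) + 104.
τ = M/ṁ = 205.63 s; T_ss = T_in + Q̇/(ṁ c_p) = 39.2 + 104/(3.02·4.19) = 47.419 °C.
Solution: T(t) = T_ss + (T₀ − T_ss) e^(−t/τ).
T(395) = 47.419 + (-11.819)·e^(−395/205.63) = 47.419 + (-11.819)·0.14647 = 45.688 °C.

45.7 °C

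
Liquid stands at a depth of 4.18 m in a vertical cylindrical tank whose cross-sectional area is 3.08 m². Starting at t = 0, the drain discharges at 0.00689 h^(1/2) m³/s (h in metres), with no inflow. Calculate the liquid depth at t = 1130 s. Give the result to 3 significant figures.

0.609 m

A dh/dt = −Q_out = −0.00689 √h.
∫ h^(−1/2) dh = −(0.00689/A) ∫ dt, giving 2√h = 2√h₀ − (0.00689/A) t.
√h = √4.18 − 0.00689·1130/(2·3.08) = 2.0445 − 1.2639 = 0.78059.
h = 0.78059² = 0.60932 m.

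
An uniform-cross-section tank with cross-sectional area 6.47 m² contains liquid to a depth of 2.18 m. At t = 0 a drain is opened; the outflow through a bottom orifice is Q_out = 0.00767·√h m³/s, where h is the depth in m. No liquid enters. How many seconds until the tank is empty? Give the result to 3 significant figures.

A dh/dt = −Q_out = −0.00767 √h.
This is separable: 2 d(√h)/dt = −0.00767/A, so √h = √h₀ − (0.00767/(2A)) t.
Tank is empty when √h = 0: t_empty = 2A√h₀/0.00767.
t_empty = 2·6.47·√2.18/0.00767 = 12.940·1.4765/0.00767 = 2491.0 s.

2490 s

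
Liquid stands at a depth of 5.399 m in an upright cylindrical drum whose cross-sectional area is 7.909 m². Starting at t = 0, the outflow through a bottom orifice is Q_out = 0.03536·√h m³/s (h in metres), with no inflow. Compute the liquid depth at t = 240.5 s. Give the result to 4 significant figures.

3.190 m

Mass balance (ρ constant): A dh/dt = −0.03536 √h.
∫ h^(−1/2) dh = −(0.03536/A) ∫ dt, giving 2√h = 2√h₀ − (0.03536/A) t.
√h = √5.399 − 0.03536·240.5/(2·7.909) = 2.32357 − 0.537620 = 1.78595.
h = 1.78595² = 3.18963 m.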